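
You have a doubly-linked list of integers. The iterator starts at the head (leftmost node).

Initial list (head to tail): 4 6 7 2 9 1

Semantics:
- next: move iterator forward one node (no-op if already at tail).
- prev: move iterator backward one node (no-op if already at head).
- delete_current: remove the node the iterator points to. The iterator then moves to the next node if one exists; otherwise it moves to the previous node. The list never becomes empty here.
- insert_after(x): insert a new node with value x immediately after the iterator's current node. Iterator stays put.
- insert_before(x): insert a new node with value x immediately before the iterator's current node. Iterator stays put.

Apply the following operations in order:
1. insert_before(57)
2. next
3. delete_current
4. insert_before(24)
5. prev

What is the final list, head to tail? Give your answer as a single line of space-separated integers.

Answer: 57 4 24 7 2 9 1

Derivation:
After 1 (insert_before(57)): list=[57, 4, 6, 7, 2, 9, 1] cursor@4
After 2 (next): list=[57, 4, 6, 7, 2, 9, 1] cursor@6
After 3 (delete_current): list=[57, 4, 7, 2, 9, 1] cursor@7
After 4 (insert_before(24)): list=[57, 4, 24, 7, 2, 9, 1] cursor@7
After 5 (prev): list=[57, 4, 24, 7, 2, 9, 1] cursor@24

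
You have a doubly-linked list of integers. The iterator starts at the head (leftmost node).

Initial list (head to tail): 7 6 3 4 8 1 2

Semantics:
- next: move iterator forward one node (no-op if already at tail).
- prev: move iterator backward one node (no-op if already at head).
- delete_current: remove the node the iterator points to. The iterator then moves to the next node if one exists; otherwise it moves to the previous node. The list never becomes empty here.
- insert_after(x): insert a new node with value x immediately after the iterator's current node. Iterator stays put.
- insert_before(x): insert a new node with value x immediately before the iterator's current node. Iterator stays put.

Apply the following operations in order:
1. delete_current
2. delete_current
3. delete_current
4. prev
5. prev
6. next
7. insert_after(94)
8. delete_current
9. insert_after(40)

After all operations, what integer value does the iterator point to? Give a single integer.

Answer: 94

Derivation:
After 1 (delete_current): list=[6, 3, 4, 8, 1, 2] cursor@6
After 2 (delete_current): list=[3, 4, 8, 1, 2] cursor@3
After 3 (delete_current): list=[4, 8, 1, 2] cursor@4
After 4 (prev): list=[4, 8, 1, 2] cursor@4
After 5 (prev): list=[4, 8, 1, 2] cursor@4
After 6 (next): list=[4, 8, 1, 2] cursor@8
After 7 (insert_after(94)): list=[4, 8, 94, 1, 2] cursor@8
After 8 (delete_current): list=[4, 94, 1, 2] cursor@94
After 9 (insert_after(40)): list=[4, 94, 40, 1, 2] cursor@94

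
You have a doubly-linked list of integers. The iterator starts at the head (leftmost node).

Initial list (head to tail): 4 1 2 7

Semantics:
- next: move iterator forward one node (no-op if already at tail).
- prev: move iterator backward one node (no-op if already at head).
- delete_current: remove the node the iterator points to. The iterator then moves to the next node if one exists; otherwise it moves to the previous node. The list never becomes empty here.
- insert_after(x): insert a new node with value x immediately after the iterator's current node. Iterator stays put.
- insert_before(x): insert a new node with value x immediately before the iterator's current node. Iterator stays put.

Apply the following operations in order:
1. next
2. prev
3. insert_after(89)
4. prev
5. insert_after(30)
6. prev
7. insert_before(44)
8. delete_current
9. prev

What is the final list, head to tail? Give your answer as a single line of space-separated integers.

After 1 (next): list=[4, 1, 2, 7] cursor@1
After 2 (prev): list=[4, 1, 2, 7] cursor@4
After 3 (insert_after(89)): list=[4, 89, 1, 2, 7] cursor@4
After 4 (prev): list=[4, 89, 1, 2, 7] cursor@4
After 5 (insert_after(30)): list=[4, 30, 89, 1, 2, 7] cursor@4
After 6 (prev): list=[4, 30, 89, 1, 2, 7] cursor@4
After 7 (insert_before(44)): list=[44, 4, 30, 89, 1, 2, 7] cursor@4
After 8 (delete_current): list=[44, 30, 89, 1, 2, 7] cursor@30
After 9 (prev): list=[44, 30, 89, 1, 2, 7] cursor@44

Answer: 44 30 89 1 2 7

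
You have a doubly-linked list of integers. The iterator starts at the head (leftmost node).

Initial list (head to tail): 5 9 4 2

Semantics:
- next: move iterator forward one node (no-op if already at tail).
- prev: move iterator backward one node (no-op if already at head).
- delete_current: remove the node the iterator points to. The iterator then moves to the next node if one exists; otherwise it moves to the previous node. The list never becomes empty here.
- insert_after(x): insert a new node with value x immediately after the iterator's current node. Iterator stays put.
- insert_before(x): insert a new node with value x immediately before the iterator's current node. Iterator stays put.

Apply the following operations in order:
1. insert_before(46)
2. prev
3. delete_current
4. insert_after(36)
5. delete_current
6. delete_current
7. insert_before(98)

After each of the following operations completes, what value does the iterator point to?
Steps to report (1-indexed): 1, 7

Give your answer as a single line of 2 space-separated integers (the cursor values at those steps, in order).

After 1 (insert_before(46)): list=[46, 5, 9, 4, 2] cursor@5
After 2 (prev): list=[46, 5, 9, 4, 2] cursor@46
After 3 (delete_current): list=[5, 9, 4, 2] cursor@5
After 4 (insert_after(36)): list=[5, 36, 9, 4, 2] cursor@5
After 5 (delete_current): list=[36, 9, 4, 2] cursor@36
After 6 (delete_current): list=[9, 4, 2] cursor@9
After 7 (insert_before(98)): list=[98, 9, 4, 2] cursor@9

Answer: 5 9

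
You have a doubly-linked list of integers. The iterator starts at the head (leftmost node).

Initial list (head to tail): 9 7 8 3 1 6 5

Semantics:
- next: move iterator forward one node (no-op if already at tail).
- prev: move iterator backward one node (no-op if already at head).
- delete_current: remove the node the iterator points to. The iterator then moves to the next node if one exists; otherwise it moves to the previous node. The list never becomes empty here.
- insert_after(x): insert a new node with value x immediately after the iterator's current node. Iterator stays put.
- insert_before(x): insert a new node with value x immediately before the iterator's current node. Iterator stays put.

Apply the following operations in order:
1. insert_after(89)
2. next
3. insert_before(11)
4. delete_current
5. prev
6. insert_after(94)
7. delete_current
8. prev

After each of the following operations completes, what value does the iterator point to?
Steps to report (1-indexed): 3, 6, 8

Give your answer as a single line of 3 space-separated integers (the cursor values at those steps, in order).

After 1 (insert_after(89)): list=[9, 89, 7, 8, 3, 1, 6, 5] cursor@9
After 2 (next): list=[9, 89, 7, 8, 3, 1, 6, 5] cursor@89
After 3 (insert_before(11)): list=[9, 11, 89, 7, 8, 3, 1, 6, 5] cursor@89
After 4 (delete_current): list=[9, 11, 7, 8, 3, 1, 6, 5] cursor@7
After 5 (prev): list=[9, 11, 7, 8, 3, 1, 6, 5] cursor@11
After 6 (insert_after(94)): list=[9, 11, 94, 7, 8, 3, 1, 6, 5] cursor@11
After 7 (delete_current): list=[9, 94, 7, 8, 3, 1, 6, 5] cursor@94
After 8 (prev): list=[9, 94, 7, 8, 3, 1, 6, 5] cursor@9

Answer: 89 11 9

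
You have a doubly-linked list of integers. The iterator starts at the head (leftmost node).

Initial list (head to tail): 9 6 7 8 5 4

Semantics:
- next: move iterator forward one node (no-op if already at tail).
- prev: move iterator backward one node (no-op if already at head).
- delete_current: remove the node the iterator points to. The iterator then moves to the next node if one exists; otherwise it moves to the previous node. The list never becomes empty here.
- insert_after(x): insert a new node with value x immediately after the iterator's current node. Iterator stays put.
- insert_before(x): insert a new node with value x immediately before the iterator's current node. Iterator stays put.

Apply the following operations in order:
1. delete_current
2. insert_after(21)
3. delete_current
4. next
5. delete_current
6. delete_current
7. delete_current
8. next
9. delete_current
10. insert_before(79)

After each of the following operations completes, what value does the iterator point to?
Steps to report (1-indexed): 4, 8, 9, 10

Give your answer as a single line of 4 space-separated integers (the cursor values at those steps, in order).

Answer: 7 4 21 21

Derivation:
After 1 (delete_current): list=[6, 7, 8, 5, 4] cursor@6
After 2 (insert_after(21)): list=[6, 21, 7, 8, 5, 4] cursor@6
After 3 (delete_current): list=[21, 7, 8, 5, 4] cursor@21
After 4 (next): list=[21, 7, 8, 5, 4] cursor@7
After 5 (delete_current): list=[21, 8, 5, 4] cursor@8
After 6 (delete_current): list=[21, 5, 4] cursor@5
After 7 (delete_current): list=[21, 4] cursor@4
After 8 (next): list=[21, 4] cursor@4
After 9 (delete_current): list=[21] cursor@21
After 10 (insert_before(79)): list=[79, 21] cursor@21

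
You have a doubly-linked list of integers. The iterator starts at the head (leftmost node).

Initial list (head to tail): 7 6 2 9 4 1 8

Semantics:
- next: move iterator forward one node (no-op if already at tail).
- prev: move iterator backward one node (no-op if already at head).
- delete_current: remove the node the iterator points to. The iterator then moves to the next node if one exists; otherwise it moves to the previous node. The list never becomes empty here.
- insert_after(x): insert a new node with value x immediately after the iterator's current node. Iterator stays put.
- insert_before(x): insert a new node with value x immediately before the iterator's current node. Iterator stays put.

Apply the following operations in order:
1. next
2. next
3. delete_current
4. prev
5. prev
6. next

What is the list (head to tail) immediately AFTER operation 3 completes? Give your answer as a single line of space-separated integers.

After 1 (next): list=[7, 6, 2, 9, 4, 1, 8] cursor@6
After 2 (next): list=[7, 6, 2, 9, 4, 1, 8] cursor@2
After 3 (delete_current): list=[7, 6, 9, 4, 1, 8] cursor@9

Answer: 7 6 9 4 1 8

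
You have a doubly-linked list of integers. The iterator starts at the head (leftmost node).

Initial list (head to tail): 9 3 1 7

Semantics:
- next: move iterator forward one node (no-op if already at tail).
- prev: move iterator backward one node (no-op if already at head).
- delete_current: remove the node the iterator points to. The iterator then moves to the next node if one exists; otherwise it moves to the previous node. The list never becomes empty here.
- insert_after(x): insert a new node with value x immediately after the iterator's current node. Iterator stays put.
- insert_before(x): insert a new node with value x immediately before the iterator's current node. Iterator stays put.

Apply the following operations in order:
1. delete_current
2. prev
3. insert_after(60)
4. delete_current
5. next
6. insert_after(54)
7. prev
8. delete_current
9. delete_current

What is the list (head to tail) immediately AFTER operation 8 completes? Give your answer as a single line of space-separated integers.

Answer: 1 54 7

Derivation:
After 1 (delete_current): list=[3, 1, 7] cursor@3
After 2 (prev): list=[3, 1, 7] cursor@3
After 3 (insert_after(60)): list=[3, 60, 1, 7] cursor@3
After 4 (delete_current): list=[60, 1, 7] cursor@60
After 5 (next): list=[60, 1, 7] cursor@1
After 6 (insert_after(54)): list=[60, 1, 54, 7] cursor@1
After 7 (prev): list=[60, 1, 54, 7] cursor@60
After 8 (delete_current): list=[1, 54, 7] cursor@1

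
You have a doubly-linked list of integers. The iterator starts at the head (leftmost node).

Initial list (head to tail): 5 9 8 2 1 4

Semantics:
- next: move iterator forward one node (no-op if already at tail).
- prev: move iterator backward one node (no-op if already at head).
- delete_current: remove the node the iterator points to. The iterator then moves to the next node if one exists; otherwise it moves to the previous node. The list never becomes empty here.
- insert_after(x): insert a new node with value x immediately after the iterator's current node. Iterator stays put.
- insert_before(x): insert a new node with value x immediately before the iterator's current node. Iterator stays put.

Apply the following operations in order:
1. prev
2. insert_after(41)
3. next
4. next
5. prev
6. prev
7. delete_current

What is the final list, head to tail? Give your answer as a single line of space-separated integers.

Answer: 41 9 8 2 1 4

Derivation:
After 1 (prev): list=[5, 9, 8, 2, 1, 4] cursor@5
After 2 (insert_after(41)): list=[5, 41, 9, 8, 2, 1, 4] cursor@5
After 3 (next): list=[5, 41, 9, 8, 2, 1, 4] cursor@41
After 4 (next): list=[5, 41, 9, 8, 2, 1, 4] cursor@9
After 5 (prev): list=[5, 41, 9, 8, 2, 1, 4] cursor@41
After 6 (prev): list=[5, 41, 9, 8, 2, 1, 4] cursor@5
After 7 (delete_current): list=[41, 9, 8, 2, 1, 4] cursor@41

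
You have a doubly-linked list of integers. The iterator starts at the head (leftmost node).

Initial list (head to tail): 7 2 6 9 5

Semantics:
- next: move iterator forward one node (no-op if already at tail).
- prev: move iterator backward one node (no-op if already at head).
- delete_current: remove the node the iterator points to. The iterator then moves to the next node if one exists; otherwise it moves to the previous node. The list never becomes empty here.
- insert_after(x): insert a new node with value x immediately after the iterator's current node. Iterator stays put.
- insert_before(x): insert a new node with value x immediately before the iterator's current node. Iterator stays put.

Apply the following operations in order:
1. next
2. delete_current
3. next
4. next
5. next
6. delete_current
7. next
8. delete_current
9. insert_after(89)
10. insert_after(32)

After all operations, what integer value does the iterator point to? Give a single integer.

After 1 (next): list=[7, 2, 6, 9, 5] cursor@2
After 2 (delete_current): list=[7, 6, 9, 5] cursor@6
After 3 (next): list=[7, 6, 9, 5] cursor@9
After 4 (next): list=[7, 6, 9, 5] cursor@5
After 5 (next): list=[7, 6, 9, 5] cursor@5
After 6 (delete_current): list=[7, 6, 9] cursor@9
After 7 (next): list=[7, 6, 9] cursor@9
After 8 (delete_current): list=[7, 6] cursor@6
After 9 (insert_after(89)): list=[7, 6, 89] cursor@6
After 10 (insert_after(32)): list=[7, 6, 32, 89] cursor@6

Answer: 6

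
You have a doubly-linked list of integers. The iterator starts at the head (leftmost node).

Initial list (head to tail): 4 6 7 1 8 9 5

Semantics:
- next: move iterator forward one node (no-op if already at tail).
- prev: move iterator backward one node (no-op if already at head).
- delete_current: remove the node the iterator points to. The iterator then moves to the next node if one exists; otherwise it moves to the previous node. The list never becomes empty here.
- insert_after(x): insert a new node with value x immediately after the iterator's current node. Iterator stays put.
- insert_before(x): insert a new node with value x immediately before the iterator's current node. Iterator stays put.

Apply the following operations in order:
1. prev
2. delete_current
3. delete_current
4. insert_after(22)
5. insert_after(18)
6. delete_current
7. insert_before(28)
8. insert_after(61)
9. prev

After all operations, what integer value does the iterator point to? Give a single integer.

After 1 (prev): list=[4, 6, 7, 1, 8, 9, 5] cursor@4
After 2 (delete_current): list=[6, 7, 1, 8, 9, 5] cursor@6
After 3 (delete_current): list=[7, 1, 8, 9, 5] cursor@7
After 4 (insert_after(22)): list=[7, 22, 1, 8, 9, 5] cursor@7
After 5 (insert_after(18)): list=[7, 18, 22, 1, 8, 9, 5] cursor@7
After 6 (delete_current): list=[18, 22, 1, 8, 9, 5] cursor@18
After 7 (insert_before(28)): list=[28, 18, 22, 1, 8, 9, 5] cursor@18
After 8 (insert_after(61)): list=[28, 18, 61, 22, 1, 8, 9, 5] cursor@18
After 9 (prev): list=[28, 18, 61, 22, 1, 8, 9, 5] cursor@28

Answer: 28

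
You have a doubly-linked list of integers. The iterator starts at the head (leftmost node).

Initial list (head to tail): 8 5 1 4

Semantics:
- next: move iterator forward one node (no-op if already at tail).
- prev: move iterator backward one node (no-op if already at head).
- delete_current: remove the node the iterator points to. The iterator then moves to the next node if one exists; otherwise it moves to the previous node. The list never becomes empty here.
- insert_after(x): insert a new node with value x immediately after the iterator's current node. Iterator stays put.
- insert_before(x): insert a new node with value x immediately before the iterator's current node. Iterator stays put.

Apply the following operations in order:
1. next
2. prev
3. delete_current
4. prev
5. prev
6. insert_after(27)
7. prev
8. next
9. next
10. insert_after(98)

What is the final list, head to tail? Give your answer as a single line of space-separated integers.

Answer: 5 27 1 98 4

Derivation:
After 1 (next): list=[8, 5, 1, 4] cursor@5
After 2 (prev): list=[8, 5, 1, 4] cursor@8
After 3 (delete_current): list=[5, 1, 4] cursor@5
After 4 (prev): list=[5, 1, 4] cursor@5
After 5 (prev): list=[5, 1, 4] cursor@5
After 6 (insert_after(27)): list=[5, 27, 1, 4] cursor@5
After 7 (prev): list=[5, 27, 1, 4] cursor@5
After 8 (next): list=[5, 27, 1, 4] cursor@27
After 9 (next): list=[5, 27, 1, 4] cursor@1
After 10 (insert_after(98)): list=[5, 27, 1, 98, 4] cursor@1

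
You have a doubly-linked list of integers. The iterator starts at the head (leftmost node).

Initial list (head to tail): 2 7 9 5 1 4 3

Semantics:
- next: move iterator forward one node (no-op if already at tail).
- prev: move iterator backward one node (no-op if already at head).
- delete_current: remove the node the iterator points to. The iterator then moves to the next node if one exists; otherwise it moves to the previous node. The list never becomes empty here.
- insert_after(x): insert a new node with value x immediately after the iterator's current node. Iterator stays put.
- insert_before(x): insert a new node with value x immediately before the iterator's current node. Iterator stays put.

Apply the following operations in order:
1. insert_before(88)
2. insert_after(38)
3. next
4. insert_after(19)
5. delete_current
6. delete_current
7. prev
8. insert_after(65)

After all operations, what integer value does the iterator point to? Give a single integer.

After 1 (insert_before(88)): list=[88, 2, 7, 9, 5, 1, 4, 3] cursor@2
After 2 (insert_after(38)): list=[88, 2, 38, 7, 9, 5, 1, 4, 3] cursor@2
After 3 (next): list=[88, 2, 38, 7, 9, 5, 1, 4, 3] cursor@38
After 4 (insert_after(19)): list=[88, 2, 38, 19, 7, 9, 5, 1, 4, 3] cursor@38
After 5 (delete_current): list=[88, 2, 19, 7, 9, 5, 1, 4, 3] cursor@19
After 6 (delete_current): list=[88, 2, 7, 9, 5, 1, 4, 3] cursor@7
After 7 (prev): list=[88, 2, 7, 9, 5, 1, 4, 3] cursor@2
After 8 (insert_after(65)): list=[88, 2, 65, 7, 9, 5, 1, 4, 3] cursor@2

Answer: 2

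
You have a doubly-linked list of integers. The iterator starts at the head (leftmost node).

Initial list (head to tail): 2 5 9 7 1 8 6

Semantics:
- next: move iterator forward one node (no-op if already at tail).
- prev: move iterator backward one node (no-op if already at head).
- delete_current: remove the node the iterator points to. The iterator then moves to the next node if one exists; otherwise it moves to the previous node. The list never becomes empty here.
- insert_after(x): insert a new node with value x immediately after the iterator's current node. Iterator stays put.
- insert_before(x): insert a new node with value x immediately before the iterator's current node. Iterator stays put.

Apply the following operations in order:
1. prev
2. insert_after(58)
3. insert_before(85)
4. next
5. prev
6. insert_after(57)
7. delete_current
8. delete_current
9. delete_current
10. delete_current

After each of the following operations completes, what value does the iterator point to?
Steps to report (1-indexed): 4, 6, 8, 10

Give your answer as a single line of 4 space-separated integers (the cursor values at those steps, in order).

Answer: 58 2 58 9

Derivation:
After 1 (prev): list=[2, 5, 9, 7, 1, 8, 6] cursor@2
After 2 (insert_after(58)): list=[2, 58, 5, 9, 7, 1, 8, 6] cursor@2
After 3 (insert_before(85)): list=[85, 2, 58, 5, 9, 7, 1, 8, 6] cursor@2
After 4 (next): list=[85, 2, 58, 5, 9, 7, 1, 8, 6] cursor@58
After 5 (prev): list=[85, 2, 58, 5, 9, 7, 1, 8, 6] cursor@2
After 6 (insert_after(57)): list=[85, 2, 57, 58, 5, 9, 7, 1, 8, 6] cursor@2
After 7 (delete_current): list=[85, 57, 58, 5, 9, 7, 1, 8, 6] cursor@57
After 8 (delete_current): list=[85, 58, 5, 9, 7, 1, 8, 6] cursor@58
After 9 (delete_current): list=[85, 5, 9, 7, 1, 8, 6] cursor@5
After 10 (delete_current): list=[85, 9, 7, 1, 8, 6] cursor@9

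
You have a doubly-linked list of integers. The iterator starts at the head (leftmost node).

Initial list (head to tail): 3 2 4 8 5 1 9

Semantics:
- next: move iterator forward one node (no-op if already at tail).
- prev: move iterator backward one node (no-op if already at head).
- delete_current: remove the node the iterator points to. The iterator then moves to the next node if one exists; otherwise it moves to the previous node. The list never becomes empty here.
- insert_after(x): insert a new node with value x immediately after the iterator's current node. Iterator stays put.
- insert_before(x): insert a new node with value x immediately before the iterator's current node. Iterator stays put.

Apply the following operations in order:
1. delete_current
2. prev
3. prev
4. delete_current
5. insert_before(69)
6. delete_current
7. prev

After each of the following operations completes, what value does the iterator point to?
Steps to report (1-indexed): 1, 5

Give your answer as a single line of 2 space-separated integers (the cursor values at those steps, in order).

Answer: 2 4

Derivation:
After 1 (delete_current): list=[2, 4, 8, 5, 1, 9] cursor@2
After 2 (prev): list=[2, 4, 8, 5, 1, 9] cursor@2
After 3 (prev): list=[2, 4, 8, 5, 1, 9] cursor@2
After 4 (delete_current): list=[4, 8, 5, 1, 9] cursor@4
After 5 (insert_before(69)): list=[69, 4, 8, 5, 1, 9] cursor@4
After 6 (delete_current): list=[69, 8, 5, 1, 9] cursor@8
After 7 (prev): list=[69, 8, 5, 1, 9] cursor@69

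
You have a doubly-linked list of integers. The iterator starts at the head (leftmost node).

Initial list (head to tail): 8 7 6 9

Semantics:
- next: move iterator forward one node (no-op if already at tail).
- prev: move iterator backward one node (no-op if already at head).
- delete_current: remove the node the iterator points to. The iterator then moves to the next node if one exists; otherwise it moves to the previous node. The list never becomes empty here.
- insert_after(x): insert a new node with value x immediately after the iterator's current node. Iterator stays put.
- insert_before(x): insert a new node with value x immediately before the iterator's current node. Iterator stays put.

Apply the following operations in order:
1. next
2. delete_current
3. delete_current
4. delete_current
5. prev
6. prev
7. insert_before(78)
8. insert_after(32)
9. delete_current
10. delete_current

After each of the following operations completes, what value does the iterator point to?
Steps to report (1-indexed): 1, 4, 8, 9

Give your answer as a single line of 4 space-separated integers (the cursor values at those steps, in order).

After 1 (next): list=[8, 7, 6, 9] cursor@7
After 2 (delete_current): list=[8, 6, 9] cursor@6
After 3 (delete_current): list=[8, 9] cursor@9
After 4 (delete_current): list=[8] cursor@8
After 5 (prev): list=[8] cursor@8
After 6 (prev): list=[8] cursor@8
After 7 (insert_before(78)): list=[78, 8] cursor@8
After 8 (insert_after(32)): list=[78, 8, 32] cursor@8
After 9 (delete_current): list=[78, 32] cursor@32
After 10 (delete_current): list=[78] cursor@78

Answer: 7 8 8 32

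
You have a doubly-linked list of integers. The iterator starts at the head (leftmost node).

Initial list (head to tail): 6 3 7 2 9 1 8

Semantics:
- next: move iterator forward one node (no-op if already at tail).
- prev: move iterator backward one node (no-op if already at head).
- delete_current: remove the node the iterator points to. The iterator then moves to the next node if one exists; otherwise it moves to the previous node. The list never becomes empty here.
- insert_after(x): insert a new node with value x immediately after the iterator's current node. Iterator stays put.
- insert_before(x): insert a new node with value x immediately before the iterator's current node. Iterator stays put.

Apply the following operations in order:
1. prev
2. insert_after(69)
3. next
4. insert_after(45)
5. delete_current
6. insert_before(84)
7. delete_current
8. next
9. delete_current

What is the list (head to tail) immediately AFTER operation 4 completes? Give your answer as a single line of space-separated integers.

Answer: 6 69 45 3 7 2 9 1 8

Derivation:
After 1 (prev): list=[6, 3, 7, 2, 9, 1, 8] cursor@6
After 2 (insert_after(69)): list=[6, 69, 3, 7, 2, 9, 1, 8] cursor@6
After 3 (next): list=[6, 69, 3, 7, 2, 9, 1, 8] cursor@69
After 4 (insert_after(45)): list=[6, 69, 45, 3, 7, 2, 9, 1, 8] cursor@69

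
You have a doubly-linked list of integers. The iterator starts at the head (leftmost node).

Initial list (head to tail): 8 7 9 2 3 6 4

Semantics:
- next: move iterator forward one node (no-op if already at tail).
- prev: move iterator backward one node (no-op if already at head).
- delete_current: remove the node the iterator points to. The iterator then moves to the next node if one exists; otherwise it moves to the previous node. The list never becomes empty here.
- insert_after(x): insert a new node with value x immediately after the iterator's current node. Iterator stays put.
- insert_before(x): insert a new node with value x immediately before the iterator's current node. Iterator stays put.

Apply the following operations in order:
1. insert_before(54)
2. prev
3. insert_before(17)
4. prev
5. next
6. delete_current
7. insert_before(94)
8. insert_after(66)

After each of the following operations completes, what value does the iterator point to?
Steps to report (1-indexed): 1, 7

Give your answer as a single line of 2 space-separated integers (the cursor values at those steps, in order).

Answer: 8 8

Derivation:
After 1 (insert_before(54)): list=[54, 8, 7, 9, 2, 3, 6, 4] cursor@8
After 2 (prev): list=[54, 8, 7, 9, 2, 3, 6, 4] cursor@54
After 3 (insert_before(17)): list=[17, 54, 8, 7, 9, 2, 3, 6, 4] cursor@54
After 4 (prev): list=[17, 54, 8, 7, 9, 2, 3, 6, 4] cursor@17
After 5 (next): list=[17, 54, 8, 7, 9, 2, 3, 6, 4] cursor@54
After 6 (delete_current): list=[17, 8, 7, 9, 2, 3, 6, 4] cursor@8
After 7 (insert_before(94)): list=[17, 94, 8, 7, 9, 2, 3, 6, 4] cursor@8
After 8 (insert_after(66)): list=[17, 94, 8, 66, 7, 9, 2, 3, 6, 4] cursor@8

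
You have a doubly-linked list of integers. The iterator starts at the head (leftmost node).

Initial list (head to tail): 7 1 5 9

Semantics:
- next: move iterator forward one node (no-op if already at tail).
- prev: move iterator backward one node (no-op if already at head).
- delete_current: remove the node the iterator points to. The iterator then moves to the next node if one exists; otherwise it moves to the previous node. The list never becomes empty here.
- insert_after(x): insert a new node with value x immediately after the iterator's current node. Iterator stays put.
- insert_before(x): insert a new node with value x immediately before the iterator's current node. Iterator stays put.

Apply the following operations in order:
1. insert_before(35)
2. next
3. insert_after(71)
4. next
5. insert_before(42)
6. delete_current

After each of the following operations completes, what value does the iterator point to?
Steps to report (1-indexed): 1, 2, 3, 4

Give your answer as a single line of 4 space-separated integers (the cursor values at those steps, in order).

Answer: 7 1 1 71

Derivation:
After 1 (insert_before(35)): list=[35, 7, 1, 5, 9] cursor@7
After 2 (next): list=[35, 7, 1, 5, 9] cursor@1
After 3 (insert_after(71)): list=[35, 7, 1, 71, 5, 9] cursor@1
After 4 (next): list=[35, 7, 1, 71, 5, 9] cursor@71
After 5 (insert_before(42)): list=[35, 7, 1, 42, 71, 5, 9] cursor@71
After 6 (delete_current): list=[35, 7, 1, 42, 5, 9] cursor@5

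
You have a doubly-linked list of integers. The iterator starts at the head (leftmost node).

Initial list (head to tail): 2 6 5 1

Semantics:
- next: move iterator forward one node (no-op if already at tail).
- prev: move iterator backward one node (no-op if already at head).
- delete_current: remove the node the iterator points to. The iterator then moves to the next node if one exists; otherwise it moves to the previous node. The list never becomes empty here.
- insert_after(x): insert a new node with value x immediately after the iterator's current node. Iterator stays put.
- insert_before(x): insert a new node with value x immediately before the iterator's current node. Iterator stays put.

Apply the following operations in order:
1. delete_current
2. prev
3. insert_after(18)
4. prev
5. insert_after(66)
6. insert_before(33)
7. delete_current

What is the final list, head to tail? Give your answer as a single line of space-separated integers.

After 1 (delete_current): list=[6, 5, 1] cursor@6
After 2 (prev): list=[6, 5, 1] cursor@6
After 3 (insert_after(18)): list=[6, 18, 5, 1] cursor@6
After 4 (prev): list=[6, 18, 5, 1] cursor@6
After 5 (insert_after(66)): list=[6, 66, 18, 5, 1] cursor@6
After 6 (insert_before(33)): list=[33, 6, 66, 18, 5, 1] cursor@6
After 7 (delete_current): list=[33, 66, 18, 5, 1] cursor@66

Answer: 33 66 18 5 1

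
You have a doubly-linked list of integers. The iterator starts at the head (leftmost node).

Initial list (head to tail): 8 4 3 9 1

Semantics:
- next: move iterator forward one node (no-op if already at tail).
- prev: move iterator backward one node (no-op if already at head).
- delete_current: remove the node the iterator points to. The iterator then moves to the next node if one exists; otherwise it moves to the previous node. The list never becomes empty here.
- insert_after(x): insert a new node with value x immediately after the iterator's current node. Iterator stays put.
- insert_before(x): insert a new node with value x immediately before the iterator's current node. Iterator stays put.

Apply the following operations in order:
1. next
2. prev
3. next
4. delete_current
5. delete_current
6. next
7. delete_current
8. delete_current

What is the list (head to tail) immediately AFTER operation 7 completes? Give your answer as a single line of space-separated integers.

After 1 (next): list=[8, 4, 3, 9, 1] cursor@4
After 2 (prev): list=[8, 4, 3, 9, 1] cursor@8
After 3 (next): list=[8, 4, 3, 9, 1] cursor@4
After 4 (delete_current): list=[8, 3, 9, 1] cursor@3
After 5 (delete_current): list=[8, 9, 1] cursor@9
After 6 (next): list=[8, 9, 1] cursor@1
After 7 (delete_current): list=[8, 9] cursor@9

Answer: 8 9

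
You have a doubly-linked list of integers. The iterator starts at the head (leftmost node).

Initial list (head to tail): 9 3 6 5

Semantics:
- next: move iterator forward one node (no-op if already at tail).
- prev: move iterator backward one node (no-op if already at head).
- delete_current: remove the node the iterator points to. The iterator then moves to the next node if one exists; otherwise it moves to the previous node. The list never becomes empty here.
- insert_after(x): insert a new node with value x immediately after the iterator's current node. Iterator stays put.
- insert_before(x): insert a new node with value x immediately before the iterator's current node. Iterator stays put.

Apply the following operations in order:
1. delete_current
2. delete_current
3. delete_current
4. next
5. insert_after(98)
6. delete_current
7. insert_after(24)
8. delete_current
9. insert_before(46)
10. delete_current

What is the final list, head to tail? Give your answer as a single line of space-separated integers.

Answer: 46

Derivation:
After 1 (delete_current): list=[3, 6, 5] cursor@3
After 2 (delete_current): list=[6, 5] cursor@6
After 3 (delete_current): list=[5] cursor@5
After 4 (next): list=[5] cursor@5
After 5 (insert_after(98)): list=[5, 98] cursor@5
After 6 (delete_current): list=[98] cursor@98
After 7 (insert_after(24)): list=[98, 24] cursor@98
After 8 (delete_current): list=[24] cursor@24
After 9 (insert_before(46)): list=[46, 24] cursor@24
After 10 (delete_current): list=[46] cursor@46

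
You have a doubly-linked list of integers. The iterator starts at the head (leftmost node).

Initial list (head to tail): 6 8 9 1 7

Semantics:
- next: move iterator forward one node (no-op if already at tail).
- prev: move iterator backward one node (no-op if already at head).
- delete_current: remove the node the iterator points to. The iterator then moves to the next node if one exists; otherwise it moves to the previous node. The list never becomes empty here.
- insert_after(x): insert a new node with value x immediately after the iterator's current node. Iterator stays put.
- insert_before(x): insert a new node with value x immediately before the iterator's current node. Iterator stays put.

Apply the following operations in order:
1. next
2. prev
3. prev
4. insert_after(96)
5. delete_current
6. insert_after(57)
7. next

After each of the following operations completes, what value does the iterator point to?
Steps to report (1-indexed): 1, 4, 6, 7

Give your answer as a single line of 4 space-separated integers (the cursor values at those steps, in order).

After 1 (next): list=[6, 8, 9, 1, 7] cursor@8
After 2 (prev): list=[6, 8, 9, 1, 7] cursor@6
After 3 (prev): list=[6, 8, 9, 1, 7] cursor@6
After 4 (insert_after(96)): list=[6, 96, 8, 9, 1, 7] cursor@6
After 5 (delete_current): list=[96, 8, 9, 1, 7] cursor@96
After 6 (insert_after(57)): list=[96, 57, 8, 9, 1, 7] cursor@96
After 7 (next): list=[96, 57, 8, 9, 1, 7] cursor@57

Answer: 8 6 96 57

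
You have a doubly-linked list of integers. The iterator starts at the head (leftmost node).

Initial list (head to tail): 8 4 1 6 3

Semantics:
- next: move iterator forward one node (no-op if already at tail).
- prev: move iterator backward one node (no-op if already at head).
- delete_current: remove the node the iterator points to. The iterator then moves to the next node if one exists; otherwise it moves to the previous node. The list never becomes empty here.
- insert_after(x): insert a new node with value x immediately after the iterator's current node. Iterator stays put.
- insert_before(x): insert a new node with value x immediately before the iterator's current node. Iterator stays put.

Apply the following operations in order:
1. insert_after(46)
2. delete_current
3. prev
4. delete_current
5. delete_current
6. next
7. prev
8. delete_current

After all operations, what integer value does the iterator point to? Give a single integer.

Answer: 6

Derivation:
After 1 (insert_after(46)): list=[8, 46, 4, 1, 6, 3] cursor@8
After 2 (delete_current): list=[46, 4, 1, 6, 3] cursor@46
After 3 (prev): list=[46, 4, 1, 6, 3] cursor@46
After 4 (delete_current): list=[4, 1, 6, 3] cursor@4
After 5 (delete_current): list=[1, 6, 3] cursor@1
After 6 (next): list=[1, 6, 3] cursor@6
After 7 (prev): list=[1, 6, 3] cursor@1
After 8 (delete_current): list=[6, 3] cursor@6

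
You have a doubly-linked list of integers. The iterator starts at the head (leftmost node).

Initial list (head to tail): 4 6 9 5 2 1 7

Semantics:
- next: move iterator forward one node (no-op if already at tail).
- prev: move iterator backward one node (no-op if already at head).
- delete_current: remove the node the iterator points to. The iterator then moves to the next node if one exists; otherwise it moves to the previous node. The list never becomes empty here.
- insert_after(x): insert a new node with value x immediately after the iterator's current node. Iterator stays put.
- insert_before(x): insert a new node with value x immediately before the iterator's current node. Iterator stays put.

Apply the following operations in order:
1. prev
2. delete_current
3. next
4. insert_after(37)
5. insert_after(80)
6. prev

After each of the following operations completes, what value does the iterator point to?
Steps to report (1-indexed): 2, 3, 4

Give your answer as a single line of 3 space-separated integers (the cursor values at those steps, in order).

Answer: 6 9 9

Derivation:
After 1 (prev): list=[4, 6, 9, 5, 2, 1, 7] cursor@4
After 2 (delete_current): list=[6, 9, 5, 2, 1, 7] cursor@6
After 3 (next): list=[6, 9, 5, 2, 1, 7] cursor@9
After 4 (insert_after(37)): list=[6, 9, 37, 5, 2, 1, 7] cursor@9
After 5 (insert_after(80)): list=[6, 9, 80, 37, 5, 2, 1, 7] cursor@9
After 6 (prev): list=[6, 9, 80, 37, 5, 2, 1, 7] cursor@6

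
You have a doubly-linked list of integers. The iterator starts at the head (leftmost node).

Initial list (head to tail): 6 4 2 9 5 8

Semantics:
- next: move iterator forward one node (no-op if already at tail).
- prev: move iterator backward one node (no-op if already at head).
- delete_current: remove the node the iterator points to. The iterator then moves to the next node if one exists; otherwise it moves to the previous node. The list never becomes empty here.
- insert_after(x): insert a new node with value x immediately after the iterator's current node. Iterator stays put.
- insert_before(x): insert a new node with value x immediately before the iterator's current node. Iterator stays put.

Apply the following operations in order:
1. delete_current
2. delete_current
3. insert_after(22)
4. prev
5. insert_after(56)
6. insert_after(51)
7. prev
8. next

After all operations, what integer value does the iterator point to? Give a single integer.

Answer: 51

Derivation:
After 1 (delete_current): list=[4, 2, 9, 5, 8] cursor@4
After 2 (delete_current): list=[2, 9, 5, 8] cursor@2
After 3 (insert_after(22)): list=[2, 22, 9, 5, 8] cursor@2
After 4 (prev): list=[2, 22, 9, 5, 8] cursor@2
After 5 (insert_after(56)): list=[2, 56, 22, 9, 5, 8] cursor@2
After 6 (insert_after(51)): list=[2, 51, 56, 22, 9, 5, 8] cursor@2
After 7 (prev): list=[2, 51, 56, 22, 9, 5, 8] cursor@2
After 8 (next): list=[2, 51, 56, 22, 9, 5, 8] cursor@51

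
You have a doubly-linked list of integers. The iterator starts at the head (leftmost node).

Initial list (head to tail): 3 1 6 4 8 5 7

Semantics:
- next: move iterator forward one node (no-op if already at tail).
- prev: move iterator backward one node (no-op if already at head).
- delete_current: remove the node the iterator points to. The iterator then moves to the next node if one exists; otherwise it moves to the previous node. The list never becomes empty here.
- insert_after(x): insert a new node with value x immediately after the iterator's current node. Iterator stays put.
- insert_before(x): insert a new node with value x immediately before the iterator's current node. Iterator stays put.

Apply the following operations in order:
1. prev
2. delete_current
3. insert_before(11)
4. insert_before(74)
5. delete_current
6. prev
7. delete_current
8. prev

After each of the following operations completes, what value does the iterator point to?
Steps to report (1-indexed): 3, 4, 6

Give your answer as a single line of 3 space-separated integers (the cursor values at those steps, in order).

Answer: 1 1 74

Derivation:
After 1 (prev): list=[3, 1, 6, 4, 8, 5, 7] cursor@3
After 2 (delete_current): list=[1, 6, 4, 8, 5, 7] cursor@1
After 3 (insert_before(11)): list=[11, 1, 6, 4, 8, 5, 7] cursor@1
After 4 (insert_before(74)): list=[11, 74, 1, 6, 4, 8, 5, 7] cursor@1
After 5 (delete_current): list=[11, 74, 6, 4, 8, 5, 7] cursor@6
After 6 (prev): list=[11, 74, 6, 4, 8, 5, 7] cursor@74
After 7 (delete_current): list=[11, 6, 4, 8, 5, 7] cursor@6
After 8 (prev): list=[11, 6, 4, 8, 5, 7] cursor@11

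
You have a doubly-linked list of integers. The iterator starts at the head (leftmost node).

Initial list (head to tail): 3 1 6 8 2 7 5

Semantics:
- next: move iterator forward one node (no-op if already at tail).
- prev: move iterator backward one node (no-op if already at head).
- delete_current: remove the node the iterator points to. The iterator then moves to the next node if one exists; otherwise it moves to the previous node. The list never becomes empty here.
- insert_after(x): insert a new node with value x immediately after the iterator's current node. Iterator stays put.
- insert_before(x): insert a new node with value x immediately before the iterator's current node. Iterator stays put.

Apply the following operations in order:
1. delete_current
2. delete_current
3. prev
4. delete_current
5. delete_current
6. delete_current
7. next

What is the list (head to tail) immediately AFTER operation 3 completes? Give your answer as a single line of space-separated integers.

Answer: 6 8 2 7 5

Derivation:
After 1 (delete_current): list=[1, 6, 8, 2, 7, 5] cursor@1
After 2 (delete_current): list=[6, 8, 2, 7, 5] cursor@6
After 3 (prev): list=[6, 8, 2, 7, 5] cursor@6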